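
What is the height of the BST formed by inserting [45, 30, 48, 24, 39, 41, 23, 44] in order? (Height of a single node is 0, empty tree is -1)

Insertion order: [45, 30, 48, 24, 39, 41, 23, 44]
Tree (level-order array): [45, 30, 48, 24, 39, None, None, 23, None, None, 41, None, None, None, 44]
Compute height bottom-up (empty subtree = -1):
  height(23) = 1 + max(-1, -1) = 0
  height(24) = 1 + max(0, -1) = 1
  height(44) = 1 + max(-1, -1) = 0
  height(41) = 1 + max(-1, 0) = 1
  height(39) = 1 + max(-1, 1) = 2
  height(30) = 1 + max(1, 2) = 3
  height(48) = 1 + max(-1, -1) = 0
  height(45) = 1 + max(3, 0) = 4
Height = 4


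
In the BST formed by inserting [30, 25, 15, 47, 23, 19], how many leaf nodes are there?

Tree built from: [30, 25, 15, 47, 23, 19]
Tree (level-order array): [30, 25, 47, 15, None, None, None, None, 23, 19]
Rule: A leaf has 0 children.
Per-node child counts:
  node 30: 2 child(ren)
  node 25: 1 child(ren)
  node 15: 1 child(ren)
  node 23: 1 child(ren)
  node 19: 0 child(ren)
  node 47: 0 child(ren)
Matching nodes: [19, 47]
Count of leaf nodes: 2


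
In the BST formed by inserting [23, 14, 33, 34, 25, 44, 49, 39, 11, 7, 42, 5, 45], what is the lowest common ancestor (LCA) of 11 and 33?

Tree insertion order: [23, 14, 33, 34, 25, 44, 49, 39, 11, 7, 42, 5, 45]
Tree (level-order array): [23, 14, 33, 11, None, 25, 34, 7, None, None, None, None, 44, 5, None, 39, 49, None, None, None, 42, 45]
In a BST, the LCA of p=11, q=33 is the first node v on the
root-to-leaf path with p <= v <= q (go left if both < v, right if both > v).
Walk from root:
  at 23: 11 <= 23 <= 33, this is the LCA
LCA = 23


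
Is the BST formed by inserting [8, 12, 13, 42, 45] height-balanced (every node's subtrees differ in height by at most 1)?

Tree (level-order array): [8, None, 12, None, 13, None, 42, None, 45]
Definition: a tree is height-balanced if, at every node, |h(left) - h(right)| <= 1 (empty subtree has height -1).
Bottom-up per-node check:
  node 45: h_left=-1, h_right=-1, diff=0 [OK], height=0
  node 42: h_left=-1, h_right=0, diff=1 [OK], height=1
  node 13: h_left=-1, h_right=1, diff=2 [FAIL (|-1-1|=2 > 1)], height=2
  node 12: h_left=-1, h_right=2, diff=3 [FAIL (|-1-2|=3 > 1)], height=3
  node 8: h_left=-1, h_right=3, diff=4 [FAIL (|-1-3|=4 > 1)], height=4
Node 13 violates the condition: |-1 - 1| = 2 > 1.
Result: Not balanced


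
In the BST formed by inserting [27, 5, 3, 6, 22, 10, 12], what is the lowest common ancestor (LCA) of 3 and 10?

Tree insertion order: [27, 5, 3, 6, 22, 10, 12]
Tree (level-order array): [27, 5, None, 3, 6, None, None, None, 22, 10, None, None, 12]
In a BST, the LCA of p=3, q=10 is the first node v on the
root-to-leaf path with p <= v <= q (go left if both < v, right if both > v).
Walk from root:
  at 27: both 3 and 10 < 27, go left
  at 5: 3 <= 5 <= 10, this is the LCA
LCA = 5


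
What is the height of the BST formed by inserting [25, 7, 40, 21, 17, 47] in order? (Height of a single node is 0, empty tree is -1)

Insertion order: [25, 7, 40, 21, 17, 47]
Tree (level-order array): [25, 7, 40, None, 21, None, 47, 17]
Compute height bottom-up (empty subtree = -1):
  height(17) = 1 + max(-1, -1) = 0
  height(21) = 1 + max(0, -1) = 1
  height(7) = 1 + max(-1, 1) = 2
  height(47) = 1 + max(-1, -1) = 0
  height(40) = 1 + max(-1, 0) = 1
  height(25) = 1 + max(2, 1) = 3
Height = 3


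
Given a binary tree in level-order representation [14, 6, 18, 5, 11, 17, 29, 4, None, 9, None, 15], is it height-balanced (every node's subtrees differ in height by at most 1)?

Tree (level-order array): [14, 6, 18, 5, 11, 17, 29, 4, None, 9, None, 15]
Definition: a tree is height-balanced if, at every node, |h(left) - h(right)| <= 1 (empty subtree has height -1).
Bottom-up per-node check:
  node 4: h_left=-1, h_right=-1, diff=0 [OK], height=0
  node 5: h_left=0, h_right=-1, diff=1 [OK], height=1
  node 9: h_left=-1, h_right=-1, diff=0 [OK], height=0
  node 11: h_left=0, h_right=-1, diff=1 [OK], height=1
  node 6: h_left=1, h_right=1, diff=0 [OK], height=2
  node 15: h_left=-1, h_right=-1, diff=0 [OK], height=0
  node 17: h_left=0, h_right=-1, diff=1 [OK], height=1
  node 29: h_left=-1, h_right=-1, diff=0 [OK], height=0
  node 18: h_left=1, h_right=0, diff=1 [OK], height=2
  node 14: h_left=2, h_right=2, diff=0 [OK], height=3
All nodes satisfy the balance condition.
Result: Balanced


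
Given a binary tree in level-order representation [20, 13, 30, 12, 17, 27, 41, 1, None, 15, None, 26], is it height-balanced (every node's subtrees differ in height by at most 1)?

Tree (level-order array): [20, 13, 30, 12, 17, 27, 41, 1, None, 15, None, 26]
Definition: a tree is height-balanced if, at every node, |h(left) - h(right)| <= 1 (empty subtree has height -1).
Bottom-up per-node check:
  node 1: h_left=-1, h_right=-1, diff=0 [OK], height=0
  node 12: h_left=0, h_right=-1, diff=1 [OK], height=1
  node 15: h_left=-1, h_right=-1, diff=0 [OK], height=0
  node 17: h_left=0, h_right=-1, diff=1 [OK], height=1
  node 13: h_left=1, h_right=1, diff=0 [OK], height=2
  node 26: h_left=-1, h_right=-1, diff=0 [OK], height=0
  node 27: h_left=0, h_right=-1, diff=1 [OK], height=1
  node 41: h_left=-1, h_right=-1, diff=0 [OK], height=0
  node 30: h_left=1, h_right=0, diff=1 [OK], height=2
  node 20: h_left=2, h_right=2, diff=0 [OK], height=3
All nodes satisfy the balance condition.
Result: Balanced


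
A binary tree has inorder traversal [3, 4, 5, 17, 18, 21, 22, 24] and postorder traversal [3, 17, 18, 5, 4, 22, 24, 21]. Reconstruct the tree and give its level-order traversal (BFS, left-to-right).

Inorder:   [3, 4, 5, 17, 18, 21, 22, 24]
Postorder: [3, 17, 18, 5, 4, 22, 24, 21]
Algorithm: postorder visits root last, so walk postorder right-to-left;
each value is the root of the current inorder slice — split it at that
value, recurse on the right subtree first, then the left.
Recursive splits:
  root=21; inorder splits into left=[3, 4, 5, 17, 18], right=[22, 24]
  root=24; inorder splits into left=[22], right=[]
  root=22; inorder splits into left=[], right=[]
  root=4; inorder splits into left=[3], right=[5, 17, 18]
  root=5; inorder splits into left=[], right=[17, 18]
  root=18; inorder splits into left=[17], right=[]
  root=17; inorder splits into left=[], right=[]
  root=3; inorder splits into left=[], right=[]
Reconstructed level-order: [21, 4, 24, 3, 5, 22, 18, 17]


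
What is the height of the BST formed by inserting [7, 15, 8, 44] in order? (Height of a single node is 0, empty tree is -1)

Insertion order: [7, 15, 8, 44]
Tree (level-order array): [7, None, 15, 8, 44]
Compute height bottom-up (empty subtree = -1):
  height(8) = 1 + max(-1, -1) = 0
  height(44) = 1 + max(-1, -1) = 0
  height(15) = 1 + max(0, 0) = 1
  height(7) = 1 + max(-1, 1) = 2
Height = 2


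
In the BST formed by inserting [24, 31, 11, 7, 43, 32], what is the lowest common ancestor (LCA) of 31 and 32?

Tree insertion order: [24, 31, 11, 7, 43, 32]
Tree (level-order array): [24, 11, 31, 7, None, None, 43, None, None, 32]
In a BST, the LCA of p=31, q=32 is the first node v on the
root-to-leaf path with p <= v <= q (go left if both < v, right if both > v).
Walk from root:
  at 24: both 31 and 32 > 24, go right
  at 31: 31 <= 31 <= 32, this is the LCA
LCA = 31


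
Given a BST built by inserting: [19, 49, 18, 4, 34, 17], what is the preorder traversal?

Tree insertion order: [19, 49, 18, 4, 34, 17]
Tree (level-order array): [19, 18, 49, 4, None, 34, None, None, 17]
Preorder traversal: [19, 18, 4, 17, 49, 34]


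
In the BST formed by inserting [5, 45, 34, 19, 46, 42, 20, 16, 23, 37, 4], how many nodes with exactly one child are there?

Tree built from: [5, 45, 34, 19, 46, 42, 20, 16, 23, 37, 4]
Tree (level-order array): [5, 4, 45, None, None, 34, 46, 19, 42, None, None, 16, 20, 37, None, None, None, None, 23]
Rule: These are nodes with exactly 1 non-null child.
Per-node child counts:
  node 5: 2 child(ren)
  node 4: 0 child(ren)
  node 45: 2 child(ren)
  node 34: 2 child(ren)
  node 19: 2 child(ren)
  node 16: 0 child(ren)
  node 20: 1 child(ren)
  node 23: 0 child(ren)
  node 42: 1 child(ren)
  node 37: 0 child(ren)
  node 46: 0 child(ren)
Matching nodes: [20, 42]
Count of nodes with exactly one child: 2


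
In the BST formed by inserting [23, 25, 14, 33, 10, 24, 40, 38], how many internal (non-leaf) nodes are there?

Tree built from: [23, 25, 14, 33, 10, 24, 40, 38]
Tree (level-order array): [23, 14, 25, 10, None, 24, 33, None, None, None, None, None, 40, 38]
Rule: An internal node has at least one child.
Per-node child counts:
  node 23: 2 child(ren)
  node 14: 1 child(ren)
  node 10: 0 child(ren)
  node 25: 2 child(ren)
  node 24: 0 child(ren)
  node 33: 1 child(ren)
  node 40: 1 child(ren)
  node 38: 0 child(ren)
Matching nodes: [23, 14, 25, 33, 40]
Count of internal (non-leaf) nodes: 5


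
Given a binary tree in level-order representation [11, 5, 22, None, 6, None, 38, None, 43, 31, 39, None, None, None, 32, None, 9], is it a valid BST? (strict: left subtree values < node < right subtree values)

Level-order array: [11, 5, 22, None, 6, None, 38, None, 43, 31, 39, None, None, None, 32, None, 9]
Validate using subtree bounds (lo, hi): at each node, require lo < value < hi,
then recurse left with hi=value and right with lo=value.
Preorder trace (stopping at first violation):
  at node 11 with bounds (-inf, +inf): OK
  at node 5 with bounds (-inf, 11): OK
  at node 6 with bounds (5, 11): OK
  at node 43 with bounds (6, 11): VIOLATION
Node 43 violates its bound: not (6 < 43 < 11).
Result: Not a valid BST


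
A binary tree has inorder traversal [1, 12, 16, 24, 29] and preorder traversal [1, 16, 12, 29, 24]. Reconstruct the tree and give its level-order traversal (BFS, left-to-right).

Inorder:  [1, 12, 16, 24, 29]
Preorder: [1, 16, 12, 29, 24]
Algorithm: preorder visits root first, so consume preorder in order;
for each root, split the current inorder slice at that value into
left-subtree inorder and right-subtree inorder, then recurse.
Recursive splits:
  root=1; inorder splits into left=[], right=[12, 16, 24, 29]
  root=16; inorder splits into left=[12], right=[24, 29]
  root=12; inorder splits into left=[], right=[]
  root=29; inorder splits into left=[24], right=[]
  root=24; inorder splits into left=[], right=[]
Reconstructed level-order: [1, 16, 12, 29, 24]


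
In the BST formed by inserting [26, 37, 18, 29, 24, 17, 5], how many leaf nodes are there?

Tree built from: [26, 37, 18, 29, 24, 17, 5]
Tree (level-order array): [26, 18, 37, 17, 24, 29, None, 5]
Rule: A leaf has 0 children.
Per-node child counts:
  node 26: 2 child(ren)
  node 18: 2 child(ren)
  node 17: 1 child(ren)
  node 5: 0 child(ren)
  node 24: 0 child(ren)
  node 37: 1 child(ren)
  node 29: 0 child(ren)
Matching nodes: [5, 24, 29]
Count of leaf nodes: 3


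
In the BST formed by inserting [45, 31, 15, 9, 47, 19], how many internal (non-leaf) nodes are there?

Tree built from: [45, 31, 15, 9, 47, 19]
Tree (level-order array): [45, 31, 47, 15, None, None, None, 9, 19]
Rule: An internal node has at least one child.
Per-node child counts:
  node 45: 2 child(ren)
  node 31: 1 child(ren)
  node 15: 2 child(ren)
  node 9: 0 child(ren)
  node 19: 0 child(ren)
  node 47: 0 child(ren)
Matching nodes: [45, 31, 15]
Count of internal (non-leaf) nodes: 3


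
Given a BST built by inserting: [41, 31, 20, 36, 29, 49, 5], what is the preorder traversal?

Tree insertion order: [41, 31, 20, 36, 29, 49, 5]
Tree (level-order array): [41, 31, 49, 20, 36, None, None, 5, 29]
Preorder traversal: [41, 31, 20, 5, 29, 36, 49]


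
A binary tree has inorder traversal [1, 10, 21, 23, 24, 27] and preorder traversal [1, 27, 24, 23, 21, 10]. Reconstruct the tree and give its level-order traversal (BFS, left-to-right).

Inorder:  [1, 10, 21, 23, 24, 27]
Preorder: [1, 27, 24, 23, 21, 10]
Algorithm: preorder visits root first, so consume preorder in order;
for each root, split the current inorder slice at that value into
left-subtree inorder and right-subtree inorder, then recurse.
Recursive splits:
  root=1; inorder splits into left=[], right=[10, 21, 23, 24, 27]
  root=27; inorder splits into left=[10, 21, 23, 24], right=[]
  root=24; inorder splits into left=[10, 21, 23], right=[]
  root=23; inorder splits into left=[10, 21], right=[]
  root=21; inorder splits into left=[10], right=[]
  root=10; inorder splits into left=[], right=[]
Reconstructed level-order: [1, 27, 24, 23, 21, 10]


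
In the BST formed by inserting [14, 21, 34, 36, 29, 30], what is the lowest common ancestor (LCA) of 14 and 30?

Tree insertion order: [14, 21, 34, 36, 29, 30]
Tree (level-order array): [14, None, 21, None, 34, 29, 36, None, 30]
In a BST, the LCA of p=14, q=30 is the first node v on the
root-to-leaf path with p <= v <= q (go left if both < v, right if both > v).
Walk from root:
  at 14: 14 <= 14 <= 30, this is the LCA
LCA = 14


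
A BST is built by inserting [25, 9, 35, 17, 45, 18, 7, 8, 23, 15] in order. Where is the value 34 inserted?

Starting tree (level order): [25, 9, 35, 7, 17, None, 45, None, 8, 15, 18, None, None, None, None, None, None, None, 23]
Insertion path: 25 -> 35
Result: insert 34 as left child of 35
Final tree (level order): [25, 9, 35, 7, 17, 34, 45, None, 8, 15, 18, None, None, None, None, None, None, None, None, None, 23]


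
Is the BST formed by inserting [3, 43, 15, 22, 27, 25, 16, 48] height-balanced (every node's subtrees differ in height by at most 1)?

Tree (level-order array): [3, None, 43, 15, 48, None, 22, None, None, 16, 27, None, None, 25]
Definition: a tree is height-balanced if, at every node, |h(left) - h(right)| <= 1 (empty subtree has height -1).
Bottom-up per-node check:
  node 16: h_left=-1, h_right=-1, diff=0 [OK], height=0
  node 25: h_left=-1, h_right=-1, diff=0 [OK], height=0
  node 27: h_left=0, h_right=-1, diff=1 [OK], height=1
  node 22: h_left=0, h_right=1, diff=1 [OK], height=2
  node 15: h_left=-1, h_right=2, diff=3 [FAIL (|-1-2|=3 > 1)], height=3
  node 48: h_left=-1, h_right=-1, diff=0 [OK], height=0
  node 43: h_left=3, h_right=0, diff=3 [FAIL (|3-0|=3 > 1)], height=4
  node 3: h_left=-1, h_right=4, diff=5 [FAIL (|-1-4|=5 > 1)], height=5
Node 15 violates the condition: |-1 - 2| = 3 > 1.
Result: Not balanced


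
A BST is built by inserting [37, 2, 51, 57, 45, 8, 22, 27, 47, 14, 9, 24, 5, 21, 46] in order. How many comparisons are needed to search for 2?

Search path for 2: 37 -> 2
Found: True
Comparisons: 2


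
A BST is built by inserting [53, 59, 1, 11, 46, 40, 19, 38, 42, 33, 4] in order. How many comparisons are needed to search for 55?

Search path for 55: 53 -> 59
Found: False
Comparisons: 2


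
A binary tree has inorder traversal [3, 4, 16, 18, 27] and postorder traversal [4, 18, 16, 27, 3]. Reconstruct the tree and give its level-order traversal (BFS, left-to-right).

Inorder:   [3, 4, 16, 18, 27]
Postorder: [4, 18, 16, 27, 3]
Algorithm: postorder visits root last, so walk postorder right-to-left;
each value is the root of the current inorder slice — split it at that
value, recurse on the right subtree first, then the left.
Recursive splits:
  root=3; inorder splits into left=[], right=[4, 16, 18, 27]
  root=27; inorder splits into left=[4, 16, 18], right=[]
  root=16; inorder splits into left=[4], right=[18]
  root=18; inorder splits into left=[], right=[]
  root=4; inorder splits into left=[], right=[]
Reconstructed level-order: [3, 27, 16, 4, 18]


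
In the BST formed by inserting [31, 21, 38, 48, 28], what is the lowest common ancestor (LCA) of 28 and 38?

Tree insertion order: [31, 21, 38, 48, 28]
Tree (level-order array): [31, 21, 38, None, 28, None, 48]
In a BST, the LCA of p=28, q=38 is the first node v on the
root-to-leaf path with p <= v <= q (go left if both < v, right if both > v).
Walk from root:
  at 31: 28 <= 31 <= 38, this is the LCA
LCA = 31


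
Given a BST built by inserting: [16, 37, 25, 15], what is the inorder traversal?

Tree insertion order: [16, 37, 25, 15]
Tree (level-order array): [16, 15, 37, None, None, 25]
Inorder traversal: [15, 16, 25, 37]


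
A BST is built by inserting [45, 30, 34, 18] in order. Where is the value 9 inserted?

Starting tree (level order): [45, 30, None, 18, 34]
Insertion path: 45 -> 30 -> 18
Result: insert 9 as left child of 18
Final tree (level order): [45, 30, None, 18, 34, 9]


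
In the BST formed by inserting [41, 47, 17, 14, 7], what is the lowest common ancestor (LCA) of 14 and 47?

Tree insertion order: [41, 47, 17, 14, 7]
Tree (level-order array): [41, 17, 47, 14, None, None, None, 7]
In a BST, the LCA of p=14, q=47 is the first node v on the
root-to-leaf path with p <= v <= q (go left if both < v, right if both > v).
Walk from root:
  at 41: 14 <= 41 <= 47, this is the LCA
LCA = 41


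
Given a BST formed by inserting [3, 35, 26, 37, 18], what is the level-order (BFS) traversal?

Tree insertion order: [3, 35, 26, 37, 18]
Tree (level-order array): [3, None, 35, 26, 37, 18]
BFS from the root, enqueuing left then right child of each popped node:
  queue [3] -> pop 3, enqueue [35], visited so far: [3]
  queue [35] -> pop 35, enqueue [26, 37], visited so far: [3, 35]
  queue [26, 37] -> pop 26, enqueue [18], visited so far: [3, 35, 26]
  queue [37, 18] -> pop 37, enqueue [none], visited so far: [3, 35, 26, 37]
  queue [18] -> pop 18, enqueue [none], visited so far: [3, 35, 26, 37, 18]
Result: [3, 35, 26, 37, 18]


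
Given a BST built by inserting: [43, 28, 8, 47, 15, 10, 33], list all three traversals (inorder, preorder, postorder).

Tree insertion order: [43, 28, 8, 47, 15, 10, 33]
Tree (level-order array): [43, 28, 47, 8, 33, None, None, None, 15, None, None, 10]
Inorder (L, root, R): [8, 10, 15, 28, 33, 43, 47]
Preorder (root, L, R): [43, 28, 8, 15, 10, 33, 47]
Postorder (L, R, root): [10, 15, 8, 33, 28, 47, 43]


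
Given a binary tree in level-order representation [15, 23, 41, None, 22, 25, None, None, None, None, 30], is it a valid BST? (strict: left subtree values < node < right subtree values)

Level-order array: [15, 23, 41, None, 22, 25, None, None, None, None, 30]
Validate using subtree bounds (lo, hi): at each node, require lo < value < hi,
then recurse left with hi=value and right with lo=value.
Preorder trace (stopping at first violation):
  at node 15 with bounds (-inf, +inf): OK
  at node 23 with bounds (-inf, 15): VIOLATION
Node 23 violates its bound: not (-inf < 23 < 15).
Result: Not a valid BST


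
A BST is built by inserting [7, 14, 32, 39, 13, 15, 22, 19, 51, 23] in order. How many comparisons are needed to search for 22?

Search path for 22: 7 -> 14 -> 32 -> 15 -> 22
Found: True
Comparisons: 5


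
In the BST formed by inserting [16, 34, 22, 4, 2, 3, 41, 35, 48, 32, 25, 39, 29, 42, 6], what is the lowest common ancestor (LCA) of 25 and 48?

Tree insertion order: [16, 34, 22, 4, 2, 3, 41, 35, 48, 32, 25, 39, 29, 42, 6]
Tree (level-order array): [16, 4, 34, 2, 6, 22, 41, None, 3, None, None, None, 32, 35, 48, None, None, 25, None, None, 39, 42, None, None, 29]
In a BST, the LCA of p=25, q=48 is the first node v on the
root-to-leaf path with p <= v <= q (go left if both < v, right if both > v).
Walk from root:
  at 16: both 25 and 48 > 16, go right
  at 34: 25 <= 34 <= 48, this is the LCA
LCA = 34


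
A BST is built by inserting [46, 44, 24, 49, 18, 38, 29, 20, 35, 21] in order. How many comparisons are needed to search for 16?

Search path for 16: 46 -> 44 -> 24 -> 18
Found: False
Comparisons: 4


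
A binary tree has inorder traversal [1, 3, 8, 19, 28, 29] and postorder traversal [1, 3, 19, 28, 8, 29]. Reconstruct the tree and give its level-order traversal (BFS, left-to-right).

Inorder:   [1, 3, 8, 19, 28, 29]
Postorder: [1, 3, 19, 28, 8, 29]
Algorithm: postorder visits root last, so walk postorder right-to-left;
each value is the root of the current inorder slice — split it at that
value, recurse on the right subtree first, then the left.
Recursive splits:
  root=29; inorder splits into left=[1, 3, 8, 19, 28], right=[]
  root=8; inorder splits into left=[1, 3], right=[19, 28]
  root=28; inorder splits into left=[19], right=[]
  root=19; inorder splits into left=[], right=[]
  root=3; inorder splits into left=[1], right=[]
  root=1; inorder splits into left=[], right=[]
Reconstructed level-order: [29, 8, 3, 28, 1, 19]


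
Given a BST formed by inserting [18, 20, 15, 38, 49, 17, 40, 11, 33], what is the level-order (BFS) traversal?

Tree insertion order: [18, 20, 15, 38, 49, 17, 40, 11, 33]
Tree (level-order array): [18, 15, 20, 11, 17, None, 38, None, None, None, None, 33, 49, None, None, 40]
BFS from the root, enqueuing left then right child of each popped node:
  queue [18] -> pop 18, enqueue [15, 20], visited so far: [18]
  queue [15, 20] -> pop 15, enqueue [11, 17], visited so far: [18, 15]
  queue [20, 11, 17] -> pop 20, enqueue [38], visited so far: [18, 15, 20]
  queue [11, 17, 38] -> pop 11, enqueue [none], visited so far: [18, 15, 20, 11]
  queue [17, 38] -> pop 17, enqueue [none], visited so far: [18, 15, 20, 11, 17]
  queue [38] -> pop 38, enqueue [33, 49], visited so far: [18, 15, 20, 11, 17, 38]
  queue [33, 49] -> pop 33, enqueue [none], visited so far: [18, 15, 20, 11, 17, 38, 33]
  queue [49] -> pop 49, enqueue [40], visited so far: [18, 15, 20, 11, 17, 38, 33, 49]
  queue [40] -> pop 40, enqueue [none], visited so far: [18, 15, 20, 11, 17, 38, 33, 49, 40]
Result: [18, 15, 20, 11, 17, 38, 33, 49, 40]


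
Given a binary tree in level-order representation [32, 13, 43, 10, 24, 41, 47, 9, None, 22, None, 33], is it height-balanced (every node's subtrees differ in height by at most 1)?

Tree (level-order array): [32, 13, 43, 10, 24, 41, 47, 9, None, 22, None, 33]
Definition: a tree is height-balanced if, at every node, |h(left) - h(right)| <= 1 (empty subtree has height -1).
Bottom-up per-node check:
  node 9: h_left=-1, h_right=-1, diff=0 [OK], height=0
  node 10: h_left=0, h_right=-1, diff=1 [OK], height=1
  node 22: h_left=-1, h_right=-1, diff=0 [OK], height=0
  node 24: h_left=0, h_right=-1, diff=1 [OK], height=1
  node 13: h_left=1, h_right=1, diff=0 [OK], height=2
  node 33: h_left=-1, h_right=-1, diff=0 [OK], height=0
  node 41: h_left=0, h_right=-1, diff=1 [OK], height=1
  node 47: h_left=-1, h_right=-1, diff=0 [OK], height=0
  node 43: h_left=1, h_right=0, diff=1 [OK], height=2
  node 32: h_left=2, h_right=2, diff=0 [OK], height=3
All nodes satisfy the balance condition.
Result: Balanced


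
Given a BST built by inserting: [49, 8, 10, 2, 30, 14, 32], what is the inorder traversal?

Tree insertion order: [49, 8, 10, 2, 30, 14, 32]
Tree (level-order array): [49, 8, None, 2, 10, None, None, None, 30, 14, 32]
Inorder traversal: [2, 8, 10, 14, 30, 32, 49]


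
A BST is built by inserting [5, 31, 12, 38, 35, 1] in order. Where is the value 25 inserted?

Starting tree (level order): [5, 1, 31, None, None, 12, 38, None, None, 35]
Insertion path: 5 -> 31 -> 12
Result: insert 25 as right child of 12
Final tree (level order): [5, 1, 31, None, None, 12, 38, None, 25, 35]


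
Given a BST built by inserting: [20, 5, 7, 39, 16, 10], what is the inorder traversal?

Tree insertion order: [20, 5, 7, 39, 16, 10]
Tree (level-order array): [20, 5, 39, None, 7, None, None, None, 16, 10]
Inorder traversal: [5, 7, 10, 16, 20, 39]


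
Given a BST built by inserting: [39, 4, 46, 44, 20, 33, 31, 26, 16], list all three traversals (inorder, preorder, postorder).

Tree insertion order: [39, 4, 46, 44, 20, 33, 31, 26, 16]
Tree (level-order array): [39, 4, 46, None, 20, 44, None, 16, 33, None, None, None, None, 31, None, 26]
Inorder (L, root, R): [4, 16, 20, 26, 31, 33, 39, 44, 46]
Preorder (root, L, R): [39, 4, 20, 16, 33, 31, 26, 46, 44]
Postorder (L, R, root): [16, 26, 31, 33, 20, 4, 44, 46, 39]


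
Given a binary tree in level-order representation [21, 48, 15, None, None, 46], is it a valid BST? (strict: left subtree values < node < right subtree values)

Level-order array: [21, 48, 15, None, None, 46]
Validate using subtree bounds (lo, hi): at each node, require lo < value < hi,
then recurse left with hi=value and right with lo=value.
Preorder trace (stopping at first violation):
  at node 21 with bounds (-inf, +inf): OK
  at node 48 with bounds (-inf, 21): VIOLATION
Node 48 violates its bound: not (-inf < 48 < 21).
Result: Not a valid BST


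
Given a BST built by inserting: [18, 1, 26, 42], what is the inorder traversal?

Tree insertion order: [18, 1, 26, 42]
Tree (level-order array): [18, 1, 26, None, None, None, 42]
Inorder traversal: [1, 18, 26, 42]


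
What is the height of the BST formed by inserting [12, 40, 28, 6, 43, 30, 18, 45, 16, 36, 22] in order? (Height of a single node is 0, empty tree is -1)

Insertion order: [12, 40, 28, 6, 43, 30, 18, 45, 16, 36, 22]
Tree (level-order array): [12, 6, 40, None, None, 28, 43, 18, 30, None, 45, 16, 22, None, 36]
Compute height bottom-up (empty subtree = -1):
  height(6) = 1 + max(-1, -1) = 0
  height(16) = 1 + max(-1, -1) = 0
  height(22) = 1 + max(-1, -1) = 0
  height(18) = 1 + max(0, 0) = 1
  height(36) = 1 + max(-1, -1) = 0
  height(30) = 1 + max(-1, 0) = 1
  height(28) = 1 + max(1, 1) = 2
  height(45) = 1 + max(-1, -1) = 0
  height(43) = 1 + max(-1, 0) = 1
  height(40) = 1 + max(2, 1) = 3
  height(12) = 1 + max(0, 3) = 4
Height = 4


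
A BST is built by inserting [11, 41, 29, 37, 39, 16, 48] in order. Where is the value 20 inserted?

Starting tree (level order): [11, None, 41, 29, 48, 16, 37, None, None, None, None, None, 39]
Insertion path: 11 -> 41 -> 29 -> 16
Result: insert 20 as right child of 16
Final tree (level order): [11, None, 41, 29, 48, 16, 37, None, None, None, 20, None, 39]


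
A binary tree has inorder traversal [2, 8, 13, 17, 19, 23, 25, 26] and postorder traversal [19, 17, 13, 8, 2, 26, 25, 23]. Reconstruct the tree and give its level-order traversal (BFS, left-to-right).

Inorder:   [2, 8, 13, 17, 19, 23, 25, 26]
Postorder: [19, 17, 13, 8, 2, 26, 25, 23]
Algorithm: postorder visits root last, so walk postorder right-to-left;
each value is the root of the current inorder slice — split it at that
value, recurse on the right subtree first, then the left.
Recursive splits:
  root=23; inorder splits into left=[2, 8, 13, 17, 19], right=[25, 26]
  root=25; inorder splits into left=[], right=[26]
  root=26; inorder splits into left=[], right=[]
  root=2; inorder splits into left=[], right=[8, 13, 17, 19]
  root=8; inorder splits into left=[], right=[13, 17, 19]
  root=13; inorder splits into left=[], right=[17, 19]
  root=17; inorder splits into left=[], right=[19]
  root=19; inorder splits into left=[], right=[]
Reconstructed level-order: [23, 2, 25, 8, 26, 13, 17, 19]


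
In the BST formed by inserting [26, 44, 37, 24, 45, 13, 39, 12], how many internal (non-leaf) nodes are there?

Tree built from: [26, 44, 37, 24, 45, 13, 39, 12]
Tree (level-order array): [26, 24, 44, 13, None, 37, 45, 12, None, None, 39]
Rule: An internal node has at least one child.
Per-node child counts:
  node 26: 2 child(ren)
  node 24: 1 child(ren)
  node 13: 1 child(ren)
  node 12: 0 child(ren)
  node 44: 2 child(ren)
  node 37: 1 child(ren)
  node 39: 0 child(ren)
  node 45: 0 child(ren)
Matching nodes: [26, 24, 13, 44, 37]
Count of internal (non-leaf) nodes: 5


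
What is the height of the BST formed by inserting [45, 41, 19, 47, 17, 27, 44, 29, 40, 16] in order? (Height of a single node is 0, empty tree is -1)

Insertion order: [45, 41, 19, 47, 17, 27, 44, 29, 40, 16]
Tree (level-order array): [45, 41, 47, 19, 44, None, None, 17, 27, None, None, 16, None, None, 29, None, None, None, 40]
Compute height bottom-up (empty subtree = -1):
  height(16) = 1 + max(-1, -1) = 0
  height(17) = 1 + max(0, -1) = 1
  height(40) = 1 + max(-1, -1) = 0
  height(29) = 1 + max(-1, 0) = 1
  height(27) = 1 + max(-1, 1) = 2
  height(19) = 1 + max(1, 2) = 3
  height(44) = 1 + max(-1, -1) = 0
  height(41) = 1 + max(3, 0) = 4
  height(47) = 1 + max(-1, -1) = 0
  height(45) = 1 + max(4, 0) = 5
Height = 5


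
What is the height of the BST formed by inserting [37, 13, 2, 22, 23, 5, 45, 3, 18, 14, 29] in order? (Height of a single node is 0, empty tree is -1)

Insertion order: [37, 13, 2, 22, 23, 5, 45, 3, 18, 14, 29]
Tree (level-order array): [37, 13, 45, 2, 22, None, None, None, 5, 18, 23, 3, None, 14, None, None, 29]
Compute height bottom-up (empty subtree = -1):
  height(3) = 1 + max(-1, -1) = 0
  height(5) = 1 + max(0, -1) = 1
  height(2) = 1 + max(-1, 1) = 2
  height(14) = 1 + max(-1, -1) = 0
  height(18) = 1 + max(0, -1) = 1
  height(29) = 1 + max(-1, -1) = 0
  height(23) = 1 + max(-1, 0) = 1
  height(22) = 1 + max(1, 1) = 2
  height(13) = 1 + max(2, 2) = 3
  height(45) = 1 + max(-1, -1) = 0
  height(37) = 1 + max(3, 0) = 4
Height = 4


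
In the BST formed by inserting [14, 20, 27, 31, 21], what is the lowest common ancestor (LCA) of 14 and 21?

Tree insertion order: [14, 20, 27, 31, 21]
Tree (level-order array): [14, None, 20, None, 27, 21, 31]
In a BST, the LCA of p=14, q=21 is the first node v on the
root-to-leaf path with p <= v <= q (go left if both < v, right if both > v).
Walk from root:
  at 14: 14 <= 14 <= 21, this is the LCA
LCA = 14


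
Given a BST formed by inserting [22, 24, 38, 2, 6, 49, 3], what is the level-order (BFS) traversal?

Tree insertion order: [22, 24, 38, 2, 6, 49, 3]
Tree (level-order array): [22, 2, 24, None, 6, None, 38, 3, None, None, 49]
BFS from the root, enqueuing left then right child of each popped node:
  queue [22] -> pop 22, enqueue [2, 24], visited so far: [22]
  queue [2, 24] -> pop 2, enqueue [6], visited so far: [22, 2]
  queue [24, 6] -> pop 24, enqueue [38], visited so far: [22, 2, 24]
  queue [6, 38] -> pop 6, enqueue [3], visited so far: [22, 2, 24, 6]
  queue [38, 3] -> pop 38, enqueue [49], visited so far: [22, 2, 24, 6, 38]
  queue [3, 49] -> pop 3, enqueue [none], visited so far: [22, 2, 24, 6, 38, 3]
  queue [49] -> pop 49, enqueue [none], visited so far: [22, 2, 24, 6, 38, 3, 49]
Result: [22, 2, 24, 6, 38, 3, 49]


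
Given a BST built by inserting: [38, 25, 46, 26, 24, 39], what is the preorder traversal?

Tree insertion order: [38, 25, 46, 26, 24, 39]
Tree (level-order array): [38, 25, 46, 24, 26, 39]
Preorder traversal: [38, 25, 24, 26, 46, 39]


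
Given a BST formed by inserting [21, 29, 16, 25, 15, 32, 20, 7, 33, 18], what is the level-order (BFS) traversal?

Tree insertion order: [21, 29, 16, 25, 15, 32, 20, 7, 33, 18]
Tree (level-order array): [21, 16, 29, 15, 20, 25, 32, 7, None, 18, None, None, None, None, 33]
BFS from the root, enqueuing left then right child of each popped node:
  queue [21] -> pop 21, enqueue [16, 29], visited so far: [21]
  queue [16, 29] -> pop 16, enqueue [15, 20], visited so far: [21, 16]
  queue [29, 15, 20] -> pop 29, enqueue [25, 32], visited so far: [21, 16, 29]
  queue [15, 20, 25, 32] -> pop 15, enqueue [7], visited so far: [21, 16, 29, 15]
  queue [20, 25, 32, 7] -> pop 20, enqueue [18], visited so far: [21, 16, 29, 15, 20]
  queue [25, 32, 7, 18] -> pop 25, enqueue [none], visited so far: [21, 16, 29, 15, 20, 25]
  queue [32, 7, 18] -> pop 32, enqueue [33], visited so far: [21, 16, 29, 15, 20, 25, 32]
  queue [7, 18, 33] -> pop 7, enqueue [none], visited so far: [21, 16, 29, 15, 20, 25, 32, 7]
  queue [18, 33] -> pop 18, enqueue [none], visited so far: [21, 16, 29, 15, 20, 25, 32, 7, 18]
  queue [33] -> pop 33, enqueue [none], visited so far: [21, 16, 29, 15, 20, 25, 32, 7, 18, 33]
Result: [21, 16, 29, 15, 20, 25, 32, 7, 18, 33]


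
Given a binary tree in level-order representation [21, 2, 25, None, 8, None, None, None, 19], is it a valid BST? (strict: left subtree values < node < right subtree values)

Level-order array: [21, 2, 25, None, 8, None, None, None, 19]
Validate using subtree bounds (lo, hi): at each node, require lo < value < hi,
then recurse left with hi=value and right with lo=value.
Preorder trace (stopping at first violation):
  at node 21 with bounds (-inf, +inf): OK
  at node 2 with bounds (-inf, 21): OK
  at node 8 with bounds (2, 21): OK
  at node 19 with bounds (8, 21): OK
  at node 25 with bounds (21, +inf): OK
No violation found at any node.
Result: Valid BST


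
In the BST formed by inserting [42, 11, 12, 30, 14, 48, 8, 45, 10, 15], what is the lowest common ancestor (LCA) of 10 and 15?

Tree insertion order: [42, 11, 12, 30, 14, 48, 8, 45, 10, 15]
Tree (level-order array): [42, 11, 48, 8, 12, 45, None, None, 10, None, 30, None, None, None, None, 14, None, None, 15]
In a BST, the LCA of p=10, q=15 is the first node v on the
root-to-leaf path with p <= v <= q (go left if both < v, right if both > v).
Walk from root:
  at 42: both 10 and 15 < 42, go left
  at 11: 10 <= 11 <= 15, this is the LCA
LCA = 11


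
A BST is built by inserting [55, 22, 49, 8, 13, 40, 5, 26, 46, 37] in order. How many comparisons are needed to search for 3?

Search path for 3: 55 -> 22 -> 8 -> 5
Found: False
Comparisons: 4


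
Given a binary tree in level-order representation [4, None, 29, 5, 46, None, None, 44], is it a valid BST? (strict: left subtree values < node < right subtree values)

Level-order array: [4, None, 29, 5, 46, None, None, 44]
Validate using subtree bounds (lo, hi): at each node, require lo < value < hi,
then recurse left with hi=value and right with lo=value.
Preorder trace (stopping at first violation):
  at node 4 with bounds (-inf, +inf): OK
  at node 29 with bounds (4, +inf): OK
  at node 5 with bounds (4, 29): OK
  at node 46 with bounds (29, +inf): OK
  at node 44 with bounds (29, 46): OK
No violation found at any node.
Result: Valid BST


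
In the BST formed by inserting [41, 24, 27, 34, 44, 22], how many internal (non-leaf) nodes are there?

Tree built from: [41, 24, 27, 34, 44, 22]
Tree (level-order array): [41, 24, 44, 22, 27, None, None, None, None, None, 34]
Rule: An internal node has at least one child.
Per-node child counts:
  node 41: 2 child(ren)
  node 24: 2 child(ren)
  node 22: 0 child(ren)
  node 27: 1 child(ren)
  node 34: 0 child(ren)
  node 44: 0 child(ren)
Matching nodes: [41, 24, 27]
Count of internal (non-leaf) nodes: 3


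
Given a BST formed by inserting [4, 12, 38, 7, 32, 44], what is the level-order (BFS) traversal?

Tree insertion order: [4, 12, 38, 7, 32, 44]
Tree (level-order array): [4, None, 12, 7, 38, None, None, 32, 44]
BFS from the root, enqueuing left then right child of each popped node:
  queue [4] -> pop 4, enqueue [12], visited so far: [4]
  queue [12] -> pop 12, enqueue [7, 38], visited so far: [4, 12]
  queue [7, 38] -> pop 7, enqueue [none], visited so far: [4, 12, 7]
  queue [38] -> pop 38, enqueue [32, 44], visited so far: [4, 12, 7, 38]
  queue [32, 44] -> pop 32, enqueue [none], visited so far: [4, 12, 7, 38, 32]
  queue [44] -> pop 44, enqueue [none], visited so far: [4, 12, 7, 38, 32, 44]
Result: [4, 12, 7, 38, 32, 44]


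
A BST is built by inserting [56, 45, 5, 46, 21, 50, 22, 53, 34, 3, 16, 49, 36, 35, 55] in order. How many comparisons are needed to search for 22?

Search path for 22: 56 -> 45 -> 5 -> 21 -> 22
Found: True
Comparisons: 5


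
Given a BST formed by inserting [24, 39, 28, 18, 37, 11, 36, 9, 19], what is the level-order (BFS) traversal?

Tree insertion order: [24, 39, 28, 18, 37, 11, 36, 9, 19]
Tree (level-order array): [24, 18, 39, 11, 19, 28, None, 9, None, None, None, None, 37, None, None, 36]
BFS from the root, enqueuing left then right child of each popped node:
  queue [24] -> pop 24, enqueue [18, 39], visited so far: [24]
  queue [18, 39] -> pop 18, enqueue [11, 19], visited so far: [24, 18]
  queue [39, 11, 19] -> pop 39, enqueue [28], visited so far: [24, 18, 39]
  queue [11, 19, 28] -> pop 11, enqueue [9], visited so far: [24, 18, 39, 11]
  queue [19, 28, 9] -> pop 19, enqueue [none], visited so far: [24, 18, 39, 11, 19]
  queue [28, 9] -> pop 28, enqueue [37], visited so far: [24, 18, 39, 11, 19, 28]
  queue [9, 37] -> pop 9, enqueue [none], visited so far: [24, 18, 39, 11, 19, 28, 9]
  queue [37] -> pop 37, enqueue [36], visited so far: [24, 18, 39, 11, 19, 28, 9, 37]
  queue [36] -> pop 36, enqueue [none], visited so far: [24, 18, 39, 11, 19, 28, 9, 37, 36]
Result: [24, 18, 39, 11, 19, 28, 9, 37, 36]


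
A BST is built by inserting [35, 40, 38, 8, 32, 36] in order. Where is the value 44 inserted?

Starting tree (level order): [35, 8, 40, None, 32, 38, None, None, None, 36]
Insertion path: 35 -> 40
Result: insert 44 as right child of 40
Final tree (level order): [35, 8, 40, None, 32, 38, 44, None, None, 36]


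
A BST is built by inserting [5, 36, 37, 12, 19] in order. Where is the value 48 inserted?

Starting tree (level order): [5, None, 36, 12, 37, None, 19]
Insertion path: 5 -> 36 -> 37
Result: insert 48 as right child of 37
Final tree (level order): [5, None, 36, 12, 37, None, 19, None, 48]


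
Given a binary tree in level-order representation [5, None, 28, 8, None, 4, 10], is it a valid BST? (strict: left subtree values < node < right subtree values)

Level-order array: [5, None, 28, 8, None, 4, 10]
Validate using subtree bounds (lo, hi): at each node, require lo < value < hi,
then recurse left with hi=value and right with lo=value.
Preorder trace (stopping at first violation):
  at node 5 with bounds (-inf, +inf): OK
  at node 28 with bounds (5, +inf): OK
  at node 8 with bounds (5, 28): OK
  at node 4 with bounds (5, 8): VIOLATION
Node 4 violates its bound: not (5 < 4 < 8).
Result: Not a valid BST


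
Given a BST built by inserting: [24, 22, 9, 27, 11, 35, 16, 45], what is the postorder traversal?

Tree insertion order: [24, 22, 9, 27, 11, 35, 16, 45]
Tree (level-order array): [24, 22, 27, 9, None, None, 35, None, 11, None, 45, None, 16]
Postorder traversal: [16, 11, 9, 22, 45, 35, 27, 24]


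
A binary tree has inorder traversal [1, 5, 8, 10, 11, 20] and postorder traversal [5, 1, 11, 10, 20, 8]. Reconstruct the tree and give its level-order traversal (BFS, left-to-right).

Inorder:   [1, 5, 8, 10, 11, 20]
Postorder: [5, 1, 11, 10, 20, 8]
Algorithm: postorder visits root last, so walk postorder right-to-left;
each value is the root of the current inorder slice — split it at that
value, recurse on the right subtree first, then the left.
Recursive splits:
  root=8; inorder splits into left=[1, 5], right=[10, 11, 20]
  root=20; inorder splits into left=[10, 11], right=[]
  root=10; inorder splits into left=[], right=[11]
  root=11; inorder splits into left=[], right=[]
  root=1; inorder splits into left=[], right=[5]
  root=5; inorder splits into left=[], right=[]
Reconstructed level-order: [8, 1, 20, 5, 10, 11]


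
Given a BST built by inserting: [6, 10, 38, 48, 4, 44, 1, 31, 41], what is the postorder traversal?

Tree insertion order: [6, 10, 38, 48, 4, 44, 1, 31, 41]
Tree (level-order array): [6, 4, 10, 1, None, None, 38, None, None, 31, 48, None, None, 44, None, 41]
Postorder traversal: [1, 4, 31, 41, 44, 48, 38, 10, 6]


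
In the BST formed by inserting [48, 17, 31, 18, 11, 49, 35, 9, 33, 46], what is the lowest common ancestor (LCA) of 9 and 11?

Tree insertion order: [48, 17, 31, 18, 11, 49, 35, 9, 33, 46]
Tree (level-order array): [48, 17, 49, 11, 31, None, None, 9, None, 18, 35, None, None, None, None, 33, 46]
In a BST, the LCA of p=9, q=11 is the first node v on the
root-to-leaf path with p <= v <= q (go left if both < v, right if both > v).
Walk from root:
  at 48: both 9 and 11 < 48, go left
  at 17: both 9 and 11 < 17, go left
  at 11: 9 <= 11 <= 11, this is the LCA
LCA = 11


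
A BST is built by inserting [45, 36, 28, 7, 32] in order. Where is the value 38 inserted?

Starting tree (level order): [45, 36, None, 28, None, 7, 32]
Insertion path: 45 -> 36
Result: insert 38 as right child of 36
Final tree (level order): [45, 36, None, 28, 38, 7, 32]


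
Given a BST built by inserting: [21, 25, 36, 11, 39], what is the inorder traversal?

Tree insertion order: [21, 25, 36, 11, 39]
Tree (level-order array): [21, 11, 25, None, None, None, 36, None, 39]
Inorder traversal: [11, 21, 25, 36, 39]


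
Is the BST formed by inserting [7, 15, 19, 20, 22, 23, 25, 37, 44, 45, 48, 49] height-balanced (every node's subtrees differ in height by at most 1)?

Tree (level-order array): [7, None, 15, None, 19, None, 20, None, 22, None, 23, None, 25, None, 37, None, 44, None, 45, None, 48, None, 49]
Definition: a tree is height-balanced if, at every node, |h(left) - h(right)| <= 1 (empty subtree has height -1).
Bottom-up per-node check:
  node 49: h_left=-1, h_right=-1, diff=0 [OK], height=0
  node 48: h_left=-1, h_right=0, diff=1 [OK], height=1
  node 45: h_left=-1, h_right=1, diff=2 [FAIL (|-1-1|=2 > 1)], height=2
  node 44: h_left=-1, h_right=2, diff=3 [FAIL (|-1-2|=3 > 1)], height=3
  node 37: h_left=-1, h_right=3, diff=4 [FAIL (|-1-3|=4 > 1)], height=4
  node 25: h_left=-1, h_right=4, diff=5 [FAIL (|-1-4|=5 > 1)], height=5
  node 23: h_left=-1, h_right=5, diff=6 [FAIL (|-1-5|=6 > 1)], height=6
  node 22: h_left=-1, h_right=6, diff=7 [FAIL (|-1-6|=7 > 1)], height=7
  node 20: h_left=-1, h_right=7, diff=8 [FAIL (|-1-7|=8 > 1)], height=8
  node 19: h_left=-1, h_right=8, diff=9 [FAIL (|-1-8|=9 > 1)], height=9
  node 15: h_left=-1, h_right=9, diff=10 [FAIL (|-1-9|=10 > 1)], height=10
  node 7: h_left=-1, h_right=10, diff=11 [FAIL (|-1-10|=11 > 1)], height=11
Node 45 violates the condition: |-1 - 1| = 2 > 1.
Result: Not balanced
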